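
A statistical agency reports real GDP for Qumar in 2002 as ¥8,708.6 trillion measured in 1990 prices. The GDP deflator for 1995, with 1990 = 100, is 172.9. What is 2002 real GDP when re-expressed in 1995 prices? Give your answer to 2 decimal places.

Real GDP in 1995 prices = Real GDP in 1990 prices × (P_1995/P_1990) = 8708.6 × 1.729 = 15057.17.

¥15,057.17 trillion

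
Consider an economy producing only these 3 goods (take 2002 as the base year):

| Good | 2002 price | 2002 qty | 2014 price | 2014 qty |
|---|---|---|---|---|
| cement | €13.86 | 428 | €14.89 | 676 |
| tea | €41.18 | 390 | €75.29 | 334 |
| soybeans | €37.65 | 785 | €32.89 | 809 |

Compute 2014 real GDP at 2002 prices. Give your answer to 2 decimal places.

Real GDP 2014 = Σ (p_2002 × q_2014) = 13.86·676 + 41.18·334 + 37.65·809 = 53582.33.

€53582.33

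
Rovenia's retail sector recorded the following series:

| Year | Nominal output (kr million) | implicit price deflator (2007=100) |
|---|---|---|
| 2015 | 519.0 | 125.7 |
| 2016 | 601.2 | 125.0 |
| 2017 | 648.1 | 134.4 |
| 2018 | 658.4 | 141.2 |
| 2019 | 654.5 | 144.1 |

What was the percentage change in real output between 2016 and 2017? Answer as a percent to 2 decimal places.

0.26%

Real output 2016 = 601.2/1.250 = 480.96.
Real output 2017 = 648.1/1.344 = 482.22.
Change = 482.22/480.96 − 1 = 0.0026.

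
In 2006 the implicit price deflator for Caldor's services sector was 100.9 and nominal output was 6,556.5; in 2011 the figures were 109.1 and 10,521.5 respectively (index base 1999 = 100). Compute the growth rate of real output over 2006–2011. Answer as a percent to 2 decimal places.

Deflate each year: 2006 → 6556.5/1.009 = 6498.02; 2011 → 10521.5/1.091 = 9643.90.
So real output changed by 9643.90/6498.02 − 1 = 0.4841, i.e. 48.41%.

48.41%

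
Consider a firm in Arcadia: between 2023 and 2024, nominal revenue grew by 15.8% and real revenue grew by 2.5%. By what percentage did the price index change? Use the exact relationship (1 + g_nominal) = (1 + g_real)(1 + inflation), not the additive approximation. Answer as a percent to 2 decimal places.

(1 + g_nom) = (1 + g_real)(1 + π), so π = 1.1580 / 1.0250 − 1 = 0.12976.

12.98%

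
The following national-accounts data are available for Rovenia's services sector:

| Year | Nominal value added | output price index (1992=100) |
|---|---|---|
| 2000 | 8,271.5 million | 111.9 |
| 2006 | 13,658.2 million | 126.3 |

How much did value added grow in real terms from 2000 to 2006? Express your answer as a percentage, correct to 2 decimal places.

46.30%

Deflate each year: 2000 → 8271.5/1.119 = 7391.87; 2006 → 13658.2/1.263 = 10814.09.
So real value added changed by 10814.09/7391.87 − 1 = 0.4630, i.e. 46.30%.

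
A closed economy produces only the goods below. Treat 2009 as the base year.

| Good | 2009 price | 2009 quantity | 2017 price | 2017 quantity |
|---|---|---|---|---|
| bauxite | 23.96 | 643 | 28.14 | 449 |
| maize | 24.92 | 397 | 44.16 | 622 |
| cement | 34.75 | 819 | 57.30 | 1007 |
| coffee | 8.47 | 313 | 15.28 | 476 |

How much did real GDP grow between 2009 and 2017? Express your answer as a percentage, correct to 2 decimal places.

Real GDP 2009 = Nominal GDP 2009 = 23.96·643 + 24.92·397 + 34.75·819 + 8.47·313 = 56410.88.
Real GDP 2017 (at 2009 prices) = 23.96·449 + 24.92·622 + 34.75·1007 + 8.47·476 = 65283.25.
Real growth = 65283.25/56410.88 − 1 = 0.1573.

15.73%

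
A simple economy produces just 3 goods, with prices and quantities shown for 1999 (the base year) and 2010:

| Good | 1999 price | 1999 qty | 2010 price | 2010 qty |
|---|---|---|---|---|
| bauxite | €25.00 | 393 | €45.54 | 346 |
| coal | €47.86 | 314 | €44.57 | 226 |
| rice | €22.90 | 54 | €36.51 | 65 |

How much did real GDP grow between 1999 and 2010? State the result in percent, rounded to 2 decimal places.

-19.68%

Real GDP 1999 = Nominal GDP 1999 = 25.00·393 + 47.86·314 + 22.90·54 = 26089.64.
Real GDP 2010 (at 1999 prices) = 25.00·346 + 47.86·226 + 22.90·65 = 20954.86.
Real growth = 20954.86/26089.64 − 1 = -0.1968.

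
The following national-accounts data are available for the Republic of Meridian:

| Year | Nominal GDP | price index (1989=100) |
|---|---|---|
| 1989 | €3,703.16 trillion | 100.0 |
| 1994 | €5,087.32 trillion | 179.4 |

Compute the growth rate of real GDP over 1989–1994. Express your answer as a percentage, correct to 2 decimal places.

-23.42%

Deflate each year: 1989 → 3703.16/1.000 = 3703.16; 1994 → 5087.32/1.794 = 2835.74.
So real GDP changed by 2835.74/3703.16 − 1 = -0.2342, i.e. -23.42%.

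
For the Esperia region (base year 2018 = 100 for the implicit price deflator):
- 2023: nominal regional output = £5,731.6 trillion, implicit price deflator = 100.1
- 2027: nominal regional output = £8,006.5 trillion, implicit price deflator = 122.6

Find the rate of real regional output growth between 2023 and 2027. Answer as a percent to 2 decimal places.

14.05%

Real regional output 2023 = 5731.6 / 1.001 = 5725.87.
Real regional output 2027 = 8006.5 / 1.226 = 6530.59.
Real growth = 6530.59 / 5725.87 − 1 = 0.1405.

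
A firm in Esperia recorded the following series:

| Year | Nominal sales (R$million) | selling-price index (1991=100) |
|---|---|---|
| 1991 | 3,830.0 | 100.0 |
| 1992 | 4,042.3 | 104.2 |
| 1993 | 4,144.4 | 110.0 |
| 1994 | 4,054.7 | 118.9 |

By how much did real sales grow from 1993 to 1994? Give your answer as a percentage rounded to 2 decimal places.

Real sales 1993 = 4144.4/1.100 = 3767.64.
Real sales 1994 = 4054.7/1.189 = 3410.18.
Change = 3410.18/3767.64 − 1 = -0.0949.

-9.49%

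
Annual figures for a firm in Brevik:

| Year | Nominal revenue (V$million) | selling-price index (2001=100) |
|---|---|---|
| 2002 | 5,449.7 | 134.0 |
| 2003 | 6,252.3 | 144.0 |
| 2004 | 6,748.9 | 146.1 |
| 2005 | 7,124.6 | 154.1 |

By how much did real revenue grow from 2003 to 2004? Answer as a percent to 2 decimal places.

6.39%

Real revenue 2003 = 6252.3/1.440 = 4341.88.
Real revenue 2004 = 6748.9/1.461 = 4619.37.
Change = 4619.37/4341.88 − 1 = 0.0639.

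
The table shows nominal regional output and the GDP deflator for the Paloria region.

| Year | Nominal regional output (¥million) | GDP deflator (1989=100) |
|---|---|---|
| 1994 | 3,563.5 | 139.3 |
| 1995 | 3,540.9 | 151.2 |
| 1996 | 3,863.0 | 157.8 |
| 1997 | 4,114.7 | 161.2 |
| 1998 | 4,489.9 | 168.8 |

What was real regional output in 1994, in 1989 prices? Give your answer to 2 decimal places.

¥2,558.15 million

Real regional output 1994 = 3563.5 / 1.393 = 2558.15.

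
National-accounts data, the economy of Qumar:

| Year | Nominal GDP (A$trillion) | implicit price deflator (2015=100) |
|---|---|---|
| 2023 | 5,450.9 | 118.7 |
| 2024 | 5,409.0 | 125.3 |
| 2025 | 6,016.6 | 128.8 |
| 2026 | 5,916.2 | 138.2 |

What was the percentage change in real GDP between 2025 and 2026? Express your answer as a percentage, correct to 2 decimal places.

-8.36%

Real GDP 2025 = 6016.6/1.288 = 4671.27.
Real GDP 2026 = 5916.2/1.382 = 4280.90.
Change = 4280.90/4671.27 − 1 = -0.0836.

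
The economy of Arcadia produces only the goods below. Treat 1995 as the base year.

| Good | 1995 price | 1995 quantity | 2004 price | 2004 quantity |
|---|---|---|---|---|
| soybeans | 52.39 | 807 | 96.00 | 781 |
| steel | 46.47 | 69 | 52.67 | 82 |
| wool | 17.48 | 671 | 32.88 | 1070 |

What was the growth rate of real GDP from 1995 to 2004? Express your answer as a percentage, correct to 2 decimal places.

10.87%

Real GDP 1995 = Nominal GDP 1995 = 52.39·807 + 46.47·69 + 17.48·671 = 57214.24.
Real GDP 2004 (at 1995 prices) = 52.39·781 + 46.47·82 + 17.48·1070 = 63430.73.
Real growth = 63430.73/57214.24 − 1 = 0.1087.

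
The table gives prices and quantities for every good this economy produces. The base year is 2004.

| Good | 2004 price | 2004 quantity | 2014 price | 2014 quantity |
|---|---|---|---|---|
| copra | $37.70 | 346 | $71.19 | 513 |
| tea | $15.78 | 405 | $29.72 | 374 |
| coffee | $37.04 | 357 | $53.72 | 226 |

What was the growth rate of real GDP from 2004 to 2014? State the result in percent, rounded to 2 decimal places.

Real GDP 2004 = Nominal GDP 2004 = 37.70·346 + 15.78·405 + 37.04·357 = 32658.38.
Real GDP 2014 (at 2004 prices) = 37.70·513 + 15.78·374 + 37.04·226 = 33612.86.
Real growth = 33612.86/32658.38 − 1 = 0.0292.

2.92%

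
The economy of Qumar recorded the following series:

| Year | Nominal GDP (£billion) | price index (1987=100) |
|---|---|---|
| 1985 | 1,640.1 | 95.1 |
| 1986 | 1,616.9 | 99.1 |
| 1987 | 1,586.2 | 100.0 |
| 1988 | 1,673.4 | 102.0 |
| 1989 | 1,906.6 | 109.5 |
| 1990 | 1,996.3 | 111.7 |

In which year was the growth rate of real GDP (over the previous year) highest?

1989

1986: real = 1616.9/0.991 = 1631.58; growth vs 1985 (1724.61) = -5.39%.
1987: real = 1586.2/1.000 = 1586.20; growth vs 1986 (1631.58) = -2.78%.
1988: real = 1673.4/1.020 = 1640.59; growth vs 1987 (1586.20) = 3.43%.
1989: real = 1906.6/1.095 = 1741.19; growth vs 1988 (1640.59) = 6.13%.
1990: real = 1996.3/1.117 = 1787.20; growth vs 1989 (1741.19) = 2.64%.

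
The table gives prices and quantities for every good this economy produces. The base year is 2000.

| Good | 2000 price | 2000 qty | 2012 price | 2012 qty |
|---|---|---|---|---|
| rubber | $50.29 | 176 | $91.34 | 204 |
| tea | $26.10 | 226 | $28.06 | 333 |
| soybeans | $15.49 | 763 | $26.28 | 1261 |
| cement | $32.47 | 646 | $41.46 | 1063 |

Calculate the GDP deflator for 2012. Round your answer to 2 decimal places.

144.10

Nominal GDP 2012 = 91.34·204 + 28.06·333 + 26.28·1261 + 41.46·1063 = 105188.40.
Real GDP 2012 (at 2000 prices) = 50.29·204 + 26.10·333 + 15.49·1261 + 32.47·1063 = 72998.96.
Deflator = Nominal/Real × 100 = 105188.40/72998.96 × 100 = 144.096.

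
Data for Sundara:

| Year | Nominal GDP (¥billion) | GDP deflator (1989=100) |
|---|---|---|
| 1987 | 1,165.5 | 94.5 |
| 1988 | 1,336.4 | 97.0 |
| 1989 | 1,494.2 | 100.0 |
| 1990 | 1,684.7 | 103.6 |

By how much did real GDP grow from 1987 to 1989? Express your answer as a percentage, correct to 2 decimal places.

Real GDP 1987 = 1165.5/0.945 = 1233.33.
Real GDP 1989 = 1494.2/1.000 = 1494.20.
Change = 1494.20/1233.33 − 1 = 0.2115.

21.15%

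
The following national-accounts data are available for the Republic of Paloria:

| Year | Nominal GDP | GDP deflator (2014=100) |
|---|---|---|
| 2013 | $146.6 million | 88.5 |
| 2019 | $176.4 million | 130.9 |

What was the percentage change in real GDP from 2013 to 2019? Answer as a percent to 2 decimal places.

-18.65%

Deflate each year: 2013 → 146.6/0.885 = 165.65; 2019 → 176.4/1.309 = 134.76.
So real GDP changed by 134.76/165.65 − 1 = -0.1865, i.e. -18.65%.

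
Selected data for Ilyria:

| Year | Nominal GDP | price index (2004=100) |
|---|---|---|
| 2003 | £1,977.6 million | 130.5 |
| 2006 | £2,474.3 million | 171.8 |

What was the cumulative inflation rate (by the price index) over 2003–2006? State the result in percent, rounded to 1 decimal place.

31.6%

Price-level change = 171.8 / 130.5 − 1 = 0.3165.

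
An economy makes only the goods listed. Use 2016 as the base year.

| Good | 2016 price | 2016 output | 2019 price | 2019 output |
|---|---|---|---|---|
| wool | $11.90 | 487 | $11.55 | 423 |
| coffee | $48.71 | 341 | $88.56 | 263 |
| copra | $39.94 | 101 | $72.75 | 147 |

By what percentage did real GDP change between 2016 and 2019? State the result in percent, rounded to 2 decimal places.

Real GDP 2016 = Nominal GDP 2016 = 11.90·487 + 48.71·341 + 39.94·101 = 26439.35.
Real GDP 2019 (at 2016 prices) = 11.90·423 + 48.71·263 + 39.94·147 = 23715.61.
Real growth = 23715.61/26439.35 − 1 = -0.1030.

-10.30%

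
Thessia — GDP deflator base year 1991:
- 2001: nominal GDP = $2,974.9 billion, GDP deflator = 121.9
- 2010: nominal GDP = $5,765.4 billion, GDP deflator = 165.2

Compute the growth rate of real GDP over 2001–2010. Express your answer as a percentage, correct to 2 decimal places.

Deflate each year: 2001 → 2974.9/1.219 = 2440.44; 2010 → 5765.4/1.652 = 3489.95.
So real GDP changed by 3489.95/2440.44 − 1 = 0.4300, i.e. 43.00%.

43.00%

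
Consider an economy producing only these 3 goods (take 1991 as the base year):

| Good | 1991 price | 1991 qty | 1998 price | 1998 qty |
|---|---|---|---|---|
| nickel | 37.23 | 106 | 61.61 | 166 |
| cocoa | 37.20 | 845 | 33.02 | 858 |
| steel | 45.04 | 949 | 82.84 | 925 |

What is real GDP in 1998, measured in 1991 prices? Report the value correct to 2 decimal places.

79759.78

Real GDP 1998 = Σ (p_1991 × q_1998) = 37.23·166 + 37.20·858 + 45.04·925 = 79759.78.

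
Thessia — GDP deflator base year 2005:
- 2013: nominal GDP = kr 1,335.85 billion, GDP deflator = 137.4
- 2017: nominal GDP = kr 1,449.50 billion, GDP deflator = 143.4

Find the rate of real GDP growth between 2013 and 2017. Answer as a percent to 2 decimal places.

Real GDP 2013 = 1335.85 / 1.374 = 972.23.
Real GDP 2017 = 1449.50 / 1.434 = 1010.81.
Real growth = 1010.81 / 972.23 − 1 = 0.0397.

3.97%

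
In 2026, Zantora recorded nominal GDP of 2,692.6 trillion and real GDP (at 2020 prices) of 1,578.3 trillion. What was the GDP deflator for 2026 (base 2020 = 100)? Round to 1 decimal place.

GDP deflator = (Nominal / Real) × 100 = 2692.6 / 1578.3 × 100 = 170.60.

170.6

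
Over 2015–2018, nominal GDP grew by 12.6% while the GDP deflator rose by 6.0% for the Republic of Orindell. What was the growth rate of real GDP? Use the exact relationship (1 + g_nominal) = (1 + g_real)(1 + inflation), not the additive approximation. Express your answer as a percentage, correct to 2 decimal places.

6.23%

(1 + g_nom) = (1 + g_real)(1 + π), so g_real = 1.1260 / 1.0600 − 1 = 0.06226.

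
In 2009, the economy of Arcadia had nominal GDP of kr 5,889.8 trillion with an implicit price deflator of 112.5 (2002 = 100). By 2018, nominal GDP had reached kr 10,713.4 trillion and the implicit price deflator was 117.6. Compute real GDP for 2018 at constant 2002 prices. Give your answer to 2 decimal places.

kr 9,110.03 trillion

Real GDP = Nominal / (implicit price deflator/100) = 10713.4 / 1.176 = 9110.03.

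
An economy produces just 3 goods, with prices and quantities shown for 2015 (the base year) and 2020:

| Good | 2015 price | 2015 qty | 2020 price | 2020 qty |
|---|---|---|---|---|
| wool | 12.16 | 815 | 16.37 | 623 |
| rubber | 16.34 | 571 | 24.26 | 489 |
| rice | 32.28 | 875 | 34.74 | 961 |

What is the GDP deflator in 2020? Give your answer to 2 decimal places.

119.02

Nominal GDP 2020 = 16.37·623 + 24.26·489 + 34.74·961 = 55446.79.
Real GDP 2020 (at 2015 prices) = 12.16·623 + 16.34·489 + 32.28·961 = 46587.02.
Deflator = Nominal/Real × 100 = 55446.79/46587.02 × 100 = 119.018.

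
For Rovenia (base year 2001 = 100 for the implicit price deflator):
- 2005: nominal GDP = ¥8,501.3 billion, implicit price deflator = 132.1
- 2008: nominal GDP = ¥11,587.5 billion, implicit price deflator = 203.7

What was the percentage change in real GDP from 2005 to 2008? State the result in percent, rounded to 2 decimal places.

-11.61%

Deflate each year: 2005 → 8501.3/1.321 = 6435.50; 2008 → 11587.5/2.037 = 5688.51.
So real GDP changed by 5688.51/6435.50 − 1 = -0.1161, i.e. -11.61%.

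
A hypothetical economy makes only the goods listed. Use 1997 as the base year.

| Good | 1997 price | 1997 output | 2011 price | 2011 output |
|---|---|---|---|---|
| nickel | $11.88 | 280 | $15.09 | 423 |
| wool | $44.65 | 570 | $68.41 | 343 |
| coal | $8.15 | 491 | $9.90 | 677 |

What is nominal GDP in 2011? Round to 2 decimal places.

Nominal GDP 2011 = Σ (p_2011 × q_2011) = 15.09·423 + 68.41·343 + 9.90·677 = 36550.00.

$36550.00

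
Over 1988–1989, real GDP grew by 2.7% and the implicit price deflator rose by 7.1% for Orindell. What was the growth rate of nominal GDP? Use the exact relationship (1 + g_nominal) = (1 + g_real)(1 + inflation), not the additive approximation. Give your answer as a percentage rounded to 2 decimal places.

(1 + g_nom) = (1 + g_real)(1 + π) = 1.0270 × 1.0710 = 1.09992.

9.99%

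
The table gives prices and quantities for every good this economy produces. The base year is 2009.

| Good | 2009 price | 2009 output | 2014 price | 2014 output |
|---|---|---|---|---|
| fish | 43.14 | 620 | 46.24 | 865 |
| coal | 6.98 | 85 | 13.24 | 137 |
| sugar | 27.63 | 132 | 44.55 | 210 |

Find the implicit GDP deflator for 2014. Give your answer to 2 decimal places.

116.09

Nominal GDP 2014 = 46.24·865 + 13.24·137 + 44.55·210 = 51166.98.
Real GDP 2014 (at 2009 prices) = 43.14·865 + 6.98·137 + 27.63·210 = 44074.66.
Deflator = Nominal/Real × 100 = 51166.98/44074.66 × 100 = 116.092.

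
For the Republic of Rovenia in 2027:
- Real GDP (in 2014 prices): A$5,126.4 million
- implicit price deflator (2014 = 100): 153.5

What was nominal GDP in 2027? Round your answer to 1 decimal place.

A$7,869.0 million

Nominal GDP = Real × (implicit price deflator/100) = 5126.4 × 1.535 = 7869.02.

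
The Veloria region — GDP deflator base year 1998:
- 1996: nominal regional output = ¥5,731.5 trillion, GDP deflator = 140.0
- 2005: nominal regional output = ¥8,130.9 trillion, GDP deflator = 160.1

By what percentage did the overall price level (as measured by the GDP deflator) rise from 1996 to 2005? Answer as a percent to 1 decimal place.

Price-level change = 160.1 / 140.0 − 1 = 0.1436.

14.4%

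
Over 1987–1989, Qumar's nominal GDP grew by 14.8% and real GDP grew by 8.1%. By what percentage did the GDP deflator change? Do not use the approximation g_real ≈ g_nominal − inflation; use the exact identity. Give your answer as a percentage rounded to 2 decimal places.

6.20%

(1 + g_nom) = (1 + g_real)(1 + π), so π = 1.1480 / 1.0810 − 1 = 0.06198.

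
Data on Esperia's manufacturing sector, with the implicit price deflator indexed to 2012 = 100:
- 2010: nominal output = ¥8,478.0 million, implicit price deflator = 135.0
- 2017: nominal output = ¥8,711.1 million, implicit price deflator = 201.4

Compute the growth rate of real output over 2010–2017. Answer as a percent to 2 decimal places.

Real output 2010 = 8478.0 / 1.350 = 6280.00.
Real output 2017 = 8711.1 / 2.014 = 4325.27.
Real growth = 4325.27 / 6280.00 − 1 = -0.3113.

-31.13%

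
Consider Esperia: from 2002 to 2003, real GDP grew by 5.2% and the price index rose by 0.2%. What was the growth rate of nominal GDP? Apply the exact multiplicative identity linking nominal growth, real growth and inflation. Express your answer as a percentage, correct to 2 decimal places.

(1 + g_nom) = (1 + g_real)(1 + π) = 1.0520 × 1.0020 = 1.05410.

5.41%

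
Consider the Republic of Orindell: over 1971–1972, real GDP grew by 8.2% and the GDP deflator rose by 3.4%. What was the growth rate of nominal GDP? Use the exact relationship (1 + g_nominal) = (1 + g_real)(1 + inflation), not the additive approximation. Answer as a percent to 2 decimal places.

(1 + g_nom) = (1 + g_real)(1 + π) = 1.0820 × 1.0340 = 1.11879.

11.88%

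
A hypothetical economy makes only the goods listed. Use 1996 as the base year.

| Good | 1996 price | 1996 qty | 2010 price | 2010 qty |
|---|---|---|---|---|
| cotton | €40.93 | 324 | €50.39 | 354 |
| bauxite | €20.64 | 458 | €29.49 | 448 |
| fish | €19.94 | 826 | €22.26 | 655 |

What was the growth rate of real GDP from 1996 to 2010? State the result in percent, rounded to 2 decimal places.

Real GDP 1996 = Nominal GDP 1996 = 40.93·324 + 20.64·458 + 19.94·826 = 39184.88.
Real GDP 2010 (at 1996 prices) = 40.93·354 + 20.64·448 + 19.94·655 = 36796.64.
Real growth = 36796.64/39184.88 − 1 = -0.0609.

-6.09%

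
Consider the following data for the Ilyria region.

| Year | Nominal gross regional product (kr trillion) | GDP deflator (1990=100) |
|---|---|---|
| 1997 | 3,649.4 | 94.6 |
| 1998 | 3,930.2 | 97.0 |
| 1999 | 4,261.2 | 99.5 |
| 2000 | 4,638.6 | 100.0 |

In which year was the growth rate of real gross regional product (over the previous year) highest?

1998: real = 3930.2/0.970 = 4051.75; growth vs 1997 (3857.72) = 5.03%.
1999: real = 4261.2/0.995 = 4282.61; growth vs 1998 (4051.75) = 5.70%.
2000: real = 4638.6/1.000 = 4638.60; growth vs 1999 (4282.61) = 8.31%.

2000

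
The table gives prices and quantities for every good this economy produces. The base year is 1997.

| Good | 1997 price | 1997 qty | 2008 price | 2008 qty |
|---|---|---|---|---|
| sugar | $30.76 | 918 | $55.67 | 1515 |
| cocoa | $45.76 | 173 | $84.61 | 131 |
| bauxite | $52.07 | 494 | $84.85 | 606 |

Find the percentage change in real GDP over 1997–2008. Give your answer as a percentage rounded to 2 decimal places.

Real GDP 1997 = Nominal GDP 1997 = 30.76·918 + 45.76·173 + 52.07·494 = 61876.74.
Real GDP 2008 (at 1997 prices) = 30.76·1515 + 45.76·131 + 52.07·606 = 84150.38.
Real growth = 84150.38/61876.74 − 1 = 0.3600.

36.00%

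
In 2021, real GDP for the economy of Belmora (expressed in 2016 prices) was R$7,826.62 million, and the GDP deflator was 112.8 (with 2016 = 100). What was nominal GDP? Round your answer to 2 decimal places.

Nominal GDP = Real × (GDP deflator/100) = 7826.62 × 1.128 = 8828.43.

R$8,828.43 million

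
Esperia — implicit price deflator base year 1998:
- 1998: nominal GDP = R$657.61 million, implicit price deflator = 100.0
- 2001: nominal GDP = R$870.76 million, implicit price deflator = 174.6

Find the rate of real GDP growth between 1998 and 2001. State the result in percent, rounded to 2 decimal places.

Deflate each year: 1998 → 657.61/1.000 = 657.61; 2001 → 870.76/1.746 = 498.72.
So real GDP changed by 498.72/657.61 − 1 = -0.2416, i.e. -24.16%.

-24.16%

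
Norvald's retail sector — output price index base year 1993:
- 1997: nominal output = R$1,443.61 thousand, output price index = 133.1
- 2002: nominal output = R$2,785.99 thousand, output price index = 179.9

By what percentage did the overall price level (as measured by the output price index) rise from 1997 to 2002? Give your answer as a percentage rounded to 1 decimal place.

Price-level change = 179.9 / 133.1 − 1 = 0.3516.

35.2%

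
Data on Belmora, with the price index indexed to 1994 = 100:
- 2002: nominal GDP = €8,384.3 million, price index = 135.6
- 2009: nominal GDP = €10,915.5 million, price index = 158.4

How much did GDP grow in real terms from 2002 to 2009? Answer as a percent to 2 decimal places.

Deflate each year: 2002 → 8384.3/1.356 = 6183.11; 2009 → 10915.5/1.584 = 6891.10.
So real GDP changed by 6891.10/6183.11 − 1 = 0.1145, i.e. 11.45%.

11.45%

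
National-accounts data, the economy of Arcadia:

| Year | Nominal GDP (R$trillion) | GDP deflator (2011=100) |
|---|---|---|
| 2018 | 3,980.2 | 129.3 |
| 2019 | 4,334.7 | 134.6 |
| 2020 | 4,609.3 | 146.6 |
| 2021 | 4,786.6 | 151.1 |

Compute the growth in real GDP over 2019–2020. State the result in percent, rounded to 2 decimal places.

-2.37%

Real GDP 2019 = 4334.7/1.346 = 3220.43.
Real GDP 2020 = 4609.3/1.466 = 3144.13.
Change = 3144.13/3220.43 − 1 = -0.0237.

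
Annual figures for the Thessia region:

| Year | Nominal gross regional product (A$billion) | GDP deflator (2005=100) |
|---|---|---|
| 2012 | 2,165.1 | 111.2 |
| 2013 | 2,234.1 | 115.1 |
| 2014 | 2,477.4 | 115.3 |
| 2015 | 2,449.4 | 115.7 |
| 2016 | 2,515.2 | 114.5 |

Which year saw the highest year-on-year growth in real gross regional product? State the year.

2013: real = 2234.1/1.151 = 1941.01; growth vs 2012 (1947.03) = -0.31%.
2014: real = 2477.4/1.153 = 2148.66; growth vs 2013 (1941.01) = 10.70%.
2015: real = 2449.4/1.157 = 2117.03; growth vs 2014 (2148.66) = -1.47%.
2016: real = 2515.2/1.145 = 2196.68; growth vs 2015 (2117.03) = 3.76%.

2014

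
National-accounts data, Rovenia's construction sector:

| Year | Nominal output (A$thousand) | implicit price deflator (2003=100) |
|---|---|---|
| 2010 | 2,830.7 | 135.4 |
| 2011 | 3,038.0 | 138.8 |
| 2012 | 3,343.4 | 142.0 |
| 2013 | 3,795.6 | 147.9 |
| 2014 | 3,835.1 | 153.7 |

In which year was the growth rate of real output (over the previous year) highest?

2013

2011: real = 3038.0/1.388 = 2188.76; growth vs 2010 (2090.62) = 4.69%.
2012: real = 3343.4/1.420 = 2354.51; growth vs 2011 (2188.76) = 7.57%.
2013: real = 3795.6/1.479 = 2566.33; growth vs 2012 (2354.51) = 9.00%.
2014: real = 3835.1/1.537 = 2495.19; growth vs 2013 (2566.33) = -2.77%.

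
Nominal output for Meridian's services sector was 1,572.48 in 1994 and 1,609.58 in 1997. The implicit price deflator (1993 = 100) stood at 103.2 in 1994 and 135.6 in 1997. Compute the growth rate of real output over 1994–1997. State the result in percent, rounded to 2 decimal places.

-22.10%

Deflate each year: 1994 → 1572.48/1.032 = 1523.72; 1997 → 1609.58/1.356 = 1187.01.
So real output changed by 1187.01/1523.72 − 1 = -0.2210, i.e. -22.10%.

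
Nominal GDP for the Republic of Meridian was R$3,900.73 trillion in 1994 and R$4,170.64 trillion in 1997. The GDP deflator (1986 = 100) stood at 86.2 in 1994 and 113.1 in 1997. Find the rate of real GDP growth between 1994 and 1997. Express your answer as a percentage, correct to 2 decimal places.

Deflate each year: 1994 → 3900.73/0.862 = 4525.21; 1997 → 4170.64/1.131 = 3687.57.
So real GDP changed by 3687.57/4525.21 − 1 = -0.1851, i.e. -18.51%.

-18.51%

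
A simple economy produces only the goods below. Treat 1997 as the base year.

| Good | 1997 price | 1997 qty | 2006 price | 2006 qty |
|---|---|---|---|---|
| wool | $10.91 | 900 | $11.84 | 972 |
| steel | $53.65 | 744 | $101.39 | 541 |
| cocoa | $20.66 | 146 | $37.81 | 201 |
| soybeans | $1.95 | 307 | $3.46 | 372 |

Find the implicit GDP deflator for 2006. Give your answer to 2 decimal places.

Nominal GDP 2006 = 11.84·972 + 101.39·541 + 37.81·201 + 3.46·372 = 75247.40.
Real GDP 2006 (at 1997 prices) = 10.91·972 + 53.65·541 + 20.66·201 + 1.95·372 = 44507.23.
Deflator = Nominal/Real × 100 = 75247.40/44507.23 × 100 = 169.068.

169.07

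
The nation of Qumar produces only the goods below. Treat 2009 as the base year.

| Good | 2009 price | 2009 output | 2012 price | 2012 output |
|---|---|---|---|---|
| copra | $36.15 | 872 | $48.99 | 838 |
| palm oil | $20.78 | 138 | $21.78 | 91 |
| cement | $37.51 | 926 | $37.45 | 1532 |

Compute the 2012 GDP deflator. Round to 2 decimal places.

Nominal GDP 2012 = 48.99·838 + 21.78·91 + 37.45·1532 = 100409.00.
Real GDP 2012 (at 2009 prices) = 36.15·838 + 20.78·91 + 37.51·1532 = 89650.00.
Deflator = Nominal/Real × 100 = 100409.00/89650.00 × 100 = 112.001.

112.00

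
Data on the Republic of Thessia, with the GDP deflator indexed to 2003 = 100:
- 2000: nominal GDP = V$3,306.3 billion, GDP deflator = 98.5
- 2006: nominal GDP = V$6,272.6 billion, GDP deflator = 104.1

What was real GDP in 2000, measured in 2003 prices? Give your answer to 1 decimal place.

Real GDP = Nominal / (GDP deflator/100) = 3306.3 / 0.985 = 3356.65.

V$3,356.6 billion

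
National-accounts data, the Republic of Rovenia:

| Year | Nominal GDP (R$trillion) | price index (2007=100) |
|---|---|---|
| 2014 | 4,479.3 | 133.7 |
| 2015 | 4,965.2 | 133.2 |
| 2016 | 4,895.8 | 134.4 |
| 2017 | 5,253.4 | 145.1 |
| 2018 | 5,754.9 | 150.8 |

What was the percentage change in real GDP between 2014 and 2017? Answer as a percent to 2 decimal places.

8.07%

Real GDP 2014 = 4479.3/1.337 = 3350.26.
Real GDP 2017 = 5253.4/1.451 = 3620.54.
Change = 3620.54/3350.26 − 1 = 0.0807.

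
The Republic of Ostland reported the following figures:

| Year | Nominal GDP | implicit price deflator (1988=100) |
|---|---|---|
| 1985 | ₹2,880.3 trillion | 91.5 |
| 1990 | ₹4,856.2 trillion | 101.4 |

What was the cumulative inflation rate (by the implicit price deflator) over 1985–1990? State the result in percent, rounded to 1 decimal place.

Price-level change = 101.4 / 91.5 − 1 = 0.1082.

10.8%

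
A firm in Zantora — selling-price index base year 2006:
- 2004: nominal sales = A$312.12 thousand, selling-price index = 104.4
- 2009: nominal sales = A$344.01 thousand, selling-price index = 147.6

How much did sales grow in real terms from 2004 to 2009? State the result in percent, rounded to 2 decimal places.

Deflate each year: 2004 → 312.12/1.044 = 298.97; 2009 → 344.01/1.476 = 233.07.
So real sales changed by 233.07/298.97 − 1 = -0.2204, i.e. -22.04%.

-22.04%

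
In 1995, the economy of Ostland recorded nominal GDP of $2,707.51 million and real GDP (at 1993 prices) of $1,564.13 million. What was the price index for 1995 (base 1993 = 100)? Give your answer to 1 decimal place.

price index = (Nominal / Real) × 100 = 2707.51 / 1564.13 × 100 = 173.10.

173.1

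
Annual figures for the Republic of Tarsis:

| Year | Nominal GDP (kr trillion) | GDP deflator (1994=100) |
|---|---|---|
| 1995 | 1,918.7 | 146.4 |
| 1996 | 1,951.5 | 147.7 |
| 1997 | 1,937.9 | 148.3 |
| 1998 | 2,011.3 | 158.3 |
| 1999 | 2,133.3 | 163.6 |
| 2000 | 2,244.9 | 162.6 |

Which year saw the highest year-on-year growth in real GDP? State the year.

1996: real = 1951.5/1.477 = 1321.26; growth vs 1995 (1310.59) = 0.81%.
1997: real = 1937.9/1.483 = 1306.74; growth vs 1996 (1321.26) = -1.10%.
1998: real = 2011.3/1.583 = 1270.56; growth vs 1997 (1306.74) = -2.77%.
1999: real = 2133.3/1.636 = 1303.97; growth vs 1998 (1270.56) = 2.63%.
2000: real = 2244.9/1.626 = 1380.63; growth vs 1999 (1303.97) = 5.88%.

2000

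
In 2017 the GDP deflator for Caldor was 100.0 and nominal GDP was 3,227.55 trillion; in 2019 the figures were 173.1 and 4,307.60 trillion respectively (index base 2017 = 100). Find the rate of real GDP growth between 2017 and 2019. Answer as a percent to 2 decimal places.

Deflate each year: 2017 → 3227.55/1.000 = 3227.55; 2019 → 4307.60/1.731 = 2488.50.
So real GDP changed by 2488.50/3227.55 − 1 = -0.2290, i.e. -22.90%.

-22.90%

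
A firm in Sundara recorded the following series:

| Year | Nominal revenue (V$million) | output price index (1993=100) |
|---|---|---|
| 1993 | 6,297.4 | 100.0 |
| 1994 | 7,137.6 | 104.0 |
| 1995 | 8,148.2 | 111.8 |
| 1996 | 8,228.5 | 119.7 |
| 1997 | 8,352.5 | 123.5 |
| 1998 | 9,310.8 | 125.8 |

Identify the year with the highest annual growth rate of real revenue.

1994: real = 7137.6/1.040 = 6863.08; growth vs 1993 (6297.40) = 8.98%.
1995: real = 8148.2/1.118 = 7288.19; growth vs 1994 (6863.08) = 6.19%.
1996: real = 8228.5/1.197 = 6874.27; growth vs 1995 (7288.19) = -5.68%.
1997: real = 8352.5/1.235 = 6763.16; growth vs 1996 (6874.27) = -1.62%.
1998: real = 9310.8/1.258 = 7401.27; growth vs 1997 (6763.16) = 9.44%.

1998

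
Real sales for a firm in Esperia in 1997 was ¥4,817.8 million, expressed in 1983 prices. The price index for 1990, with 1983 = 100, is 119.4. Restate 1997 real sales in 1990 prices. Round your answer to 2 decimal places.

Real sales in 1990 prices = Real sales in 1983 prices × (P_1990/P_1983) = 4817.8 × 1.194 = 5752.45.

¥5,752.45 million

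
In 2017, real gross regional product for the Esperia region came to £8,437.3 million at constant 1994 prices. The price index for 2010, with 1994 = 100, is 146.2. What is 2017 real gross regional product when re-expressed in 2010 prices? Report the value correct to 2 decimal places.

Real gross regional product in 2010 prices = Real gross regional product in 1994 prices × (P_2010/P_1994) = 8437.3 × 1.462 = 12335.33.

£12,335.33 million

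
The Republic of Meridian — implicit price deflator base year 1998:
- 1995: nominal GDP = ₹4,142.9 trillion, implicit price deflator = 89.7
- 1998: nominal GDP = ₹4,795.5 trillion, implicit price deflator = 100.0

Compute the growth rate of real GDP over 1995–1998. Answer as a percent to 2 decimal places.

3.83%

Real GDP 1995 = 4142.9 / 0.897 = 4618.62.
Real GDP 1998 = 4795.5 / 1.000 = 4795.50.
Real growth = 4795.50 / 4618.62 − 1 = 0.0383.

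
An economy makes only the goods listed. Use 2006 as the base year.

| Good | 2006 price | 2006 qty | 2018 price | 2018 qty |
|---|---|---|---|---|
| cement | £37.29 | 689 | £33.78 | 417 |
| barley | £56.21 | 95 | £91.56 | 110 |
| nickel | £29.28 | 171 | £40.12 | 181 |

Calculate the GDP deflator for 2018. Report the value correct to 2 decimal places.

116.23

Nominal GDP 2018 = 33.78·417 + 91.56·110 + 40.12·181 = 31419.58.
Real GDP 2018 (at 2006 prices) = 37.29·417 + 56.21·110 + 29.28·181 = 27032.71.
Deflator = Nominal/Real × 100 = 31419.58/27032.71 × 100 = 116.228.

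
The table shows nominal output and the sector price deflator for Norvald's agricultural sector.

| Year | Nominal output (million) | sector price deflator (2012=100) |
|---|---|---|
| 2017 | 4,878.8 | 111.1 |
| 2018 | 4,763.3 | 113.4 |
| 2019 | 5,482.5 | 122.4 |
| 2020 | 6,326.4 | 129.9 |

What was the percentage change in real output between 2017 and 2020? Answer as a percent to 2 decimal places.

Real output 2017 = 4878.8/1.111 = 4391.36.
Real output 2020 = 6326.4/1.299 = 4870.21.
Change = 4870.21/4391.36 − 1 = 0.1090.

10.90%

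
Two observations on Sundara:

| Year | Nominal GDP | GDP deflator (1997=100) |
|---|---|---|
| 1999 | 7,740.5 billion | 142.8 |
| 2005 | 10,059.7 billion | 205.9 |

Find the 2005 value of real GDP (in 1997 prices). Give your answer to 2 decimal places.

4,885.72 billion

Real GDP = Nominal / (GDP deflator/100) = 10059.7 / 2.059 = 4885.72.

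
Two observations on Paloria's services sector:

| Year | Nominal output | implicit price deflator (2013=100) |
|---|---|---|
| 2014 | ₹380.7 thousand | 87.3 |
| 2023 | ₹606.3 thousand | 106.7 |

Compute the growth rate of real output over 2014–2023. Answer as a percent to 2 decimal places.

30.30%

Deflate each year: 2014 → 380.7/0.873 = 436.08; 2023 → 606.3/1.067 = 568.23.
So real output changed by 568.23/436.08 − 1 = 0.3030, i.e. 30.30%.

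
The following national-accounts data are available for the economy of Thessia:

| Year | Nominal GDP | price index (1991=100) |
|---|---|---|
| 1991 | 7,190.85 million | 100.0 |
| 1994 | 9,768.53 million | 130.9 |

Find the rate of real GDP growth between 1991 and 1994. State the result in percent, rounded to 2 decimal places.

3.78%

Real GDP 1991 = 7190.85 / 1.000 = 7190.85.
Real GDP 1994 = 9768.53 / 1.309 = 7462.59.
Real growth = 7462.59 / 7190.85 − 1 = 0.0378.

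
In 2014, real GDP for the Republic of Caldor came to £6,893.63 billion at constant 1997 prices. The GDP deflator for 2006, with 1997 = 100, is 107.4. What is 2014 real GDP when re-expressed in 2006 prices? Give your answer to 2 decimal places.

Real GDP in 2006 prices = Real GDP in 1997 prices × (P_2006/P_1997) = 6893.63 × 1.074 = 7403.76.

£7,403.76 billion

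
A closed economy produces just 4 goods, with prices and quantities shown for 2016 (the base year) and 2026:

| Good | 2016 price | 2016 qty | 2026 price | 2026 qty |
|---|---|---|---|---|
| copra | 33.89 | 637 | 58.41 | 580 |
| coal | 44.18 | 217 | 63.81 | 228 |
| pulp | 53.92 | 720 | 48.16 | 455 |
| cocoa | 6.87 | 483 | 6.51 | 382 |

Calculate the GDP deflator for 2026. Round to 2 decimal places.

128.02

Nominal GDP 2026 = 58.41·580 + 63.81·228 + 48.16·455 + 6.51·382 = 72826.10.
Real GDP 2026 (at 2016 prices) = 33.89·580 + 44.18·228 + 53.92·455 + 6.87·382 = 56887.18.
Deflator = Nominal/Real × 100 = 72826.10/56887.18 × 100 = 128.018.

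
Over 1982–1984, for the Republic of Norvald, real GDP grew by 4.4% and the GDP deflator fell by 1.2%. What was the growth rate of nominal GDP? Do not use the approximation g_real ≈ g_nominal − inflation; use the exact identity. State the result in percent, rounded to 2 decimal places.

3.15%

(1 + g_nom) = (1 + g_real)(1 + π) = 1.0440 × 0.9880 = 1.03147.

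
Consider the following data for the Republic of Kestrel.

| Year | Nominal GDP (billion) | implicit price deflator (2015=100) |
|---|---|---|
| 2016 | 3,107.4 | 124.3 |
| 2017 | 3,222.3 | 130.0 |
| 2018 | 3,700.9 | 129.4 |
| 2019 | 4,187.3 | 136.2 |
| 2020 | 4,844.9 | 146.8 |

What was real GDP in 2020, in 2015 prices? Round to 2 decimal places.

3,300.34 billion

Real GDP 2020 = 4844.9 / 1.468 = 3300.34.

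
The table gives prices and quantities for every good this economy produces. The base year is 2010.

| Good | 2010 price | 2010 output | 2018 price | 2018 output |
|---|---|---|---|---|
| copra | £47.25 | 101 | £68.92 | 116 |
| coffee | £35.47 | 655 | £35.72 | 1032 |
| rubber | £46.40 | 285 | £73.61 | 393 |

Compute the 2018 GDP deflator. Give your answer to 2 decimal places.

122.32

Nominal GDP 2018 = 68.92·116 + 35.72·1032 + 73.61·393 = 73786.49.
Real GDP 2018 (at 2010 prices) = 47.25·116 + 35.47·1032 + 46.40·393 = 60321.24.
Deflator = Nominal/Real × 100 = 73786.49/60321.24 × 100 = 122.323.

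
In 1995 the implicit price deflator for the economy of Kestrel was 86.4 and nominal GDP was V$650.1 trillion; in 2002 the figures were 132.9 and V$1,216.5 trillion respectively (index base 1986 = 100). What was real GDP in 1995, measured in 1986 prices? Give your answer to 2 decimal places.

V$752.43 trillion

Real GDP = Nominal / (implicit price deflator/100) = 650.1 / 0.864 = 752.43.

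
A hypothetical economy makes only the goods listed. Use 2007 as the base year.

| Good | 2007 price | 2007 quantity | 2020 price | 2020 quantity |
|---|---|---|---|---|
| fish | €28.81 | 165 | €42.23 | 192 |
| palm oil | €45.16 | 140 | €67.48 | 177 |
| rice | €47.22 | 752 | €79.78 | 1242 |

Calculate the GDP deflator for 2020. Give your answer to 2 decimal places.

Nominal GDP 2020 = 42.23·192 + 67.48·177 + 79.78·1242 = 119138.88.
Real GDP 2020 (at 2007 prices) = 28.81·192 + 45.16·177 + 47.22·1242 = 72172.08.
Deflator = Nominal/Real × 100 = 119138.88/72172.08 × 100 = 165.076.

165.08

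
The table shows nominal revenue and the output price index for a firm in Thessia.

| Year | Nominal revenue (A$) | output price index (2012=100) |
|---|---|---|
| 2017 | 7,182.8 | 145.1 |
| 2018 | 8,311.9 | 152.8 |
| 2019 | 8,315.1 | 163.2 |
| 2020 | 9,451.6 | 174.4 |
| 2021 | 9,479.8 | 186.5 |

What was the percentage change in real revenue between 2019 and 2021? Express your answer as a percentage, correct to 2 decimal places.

Real revenue 2019 = 8315.1/1.632 = 5095.04.
Real revenue 2021 = 9479.8/1.865 = 5083.00.
Change = 5083.00/5095.04 − 1 = -0.0024.

-0.24%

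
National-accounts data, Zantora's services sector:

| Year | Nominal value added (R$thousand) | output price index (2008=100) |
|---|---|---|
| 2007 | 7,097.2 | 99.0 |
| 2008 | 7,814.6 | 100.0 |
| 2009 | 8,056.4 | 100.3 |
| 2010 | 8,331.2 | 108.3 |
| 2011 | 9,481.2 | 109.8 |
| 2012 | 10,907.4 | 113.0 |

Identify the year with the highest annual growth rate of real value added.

2011

2008: real = 7814.6/1.000 = 7814.60; growth vs 2007 (7168.89) = 9.01%.
2009: real = 8056.4/1.003 = 8032.30; growth vs 2008 (7814.60) = 2.79%.
2010: real = 8331.2/1.083 = 7692.71; growth vs 2009 (8032.30) = -4.23%.
2011: real = 9481.2/1.098 = 8634.97; growth vs 2010 (7692.71) = 12.25%.
2012: real = 10907.4/1.130 = 9652.57; growth vs 2011 (8634.97) = 11.78%.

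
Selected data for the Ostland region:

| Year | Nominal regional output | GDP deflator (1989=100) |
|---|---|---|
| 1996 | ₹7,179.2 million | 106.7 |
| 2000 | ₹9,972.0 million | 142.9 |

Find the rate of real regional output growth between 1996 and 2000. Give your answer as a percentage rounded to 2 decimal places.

3.71%

Real regional output 1996 = 7179.2 / 1.067 = 6728.40.
Real regional output 2000 = 9972.0 / 1.429 = 6978.31.
Real growth = 6978.31 / 6728.40 − 1 = 0.0371.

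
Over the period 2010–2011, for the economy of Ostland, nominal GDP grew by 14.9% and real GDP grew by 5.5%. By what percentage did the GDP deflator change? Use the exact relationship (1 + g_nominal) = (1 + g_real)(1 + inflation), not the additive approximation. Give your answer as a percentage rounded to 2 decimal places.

(1 + g_nom) = (1 + g_real)(1 + π), so π = 1.1490 / 1.0550 − 1 = 0.08910.

8.91%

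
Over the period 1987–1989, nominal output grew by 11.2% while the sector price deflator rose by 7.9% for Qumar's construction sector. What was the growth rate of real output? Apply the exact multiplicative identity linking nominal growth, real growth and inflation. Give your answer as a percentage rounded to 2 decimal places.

3.06%

(1 + g_nom) = (1 + g_real)(1 + π), so g_real = 1.1120 / 1.0790 − 1 = 0.03058.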